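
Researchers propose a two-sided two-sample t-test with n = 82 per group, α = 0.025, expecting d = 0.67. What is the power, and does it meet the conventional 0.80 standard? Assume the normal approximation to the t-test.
Power ≈ 0.98; the study is adequately powered (power ≥ 0.80)

Power calculation (two-sample t-test, normal approximation):
z_β = d · √(n/2) - z_{α/2}
z_β = 0.67 · √(82/2) - 2.241
z_β = 0.67 · 6.403 - 2.241
z_β = 2.049

Power = Φ(z_β) = Φ(2.049) ≈ 0.980

Effect size d = 0.67 is medium by Cohen's convention (0.2/0.5/0.8).

Threshold: power ≥ 0.80 is conventionally adequate.
Power ≈ 0.98 → the study is adequately powered (power ≥ 0.80).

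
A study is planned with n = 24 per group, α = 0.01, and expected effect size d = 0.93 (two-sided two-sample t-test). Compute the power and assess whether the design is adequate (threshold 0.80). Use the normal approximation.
Power ≈ 0.74; the study is underpowered (power < 0.80)

Power calculation (two-sample t-test, normal approximation):
z_β = d · √(n/2) - z_{α/2}
z_β = 0.93 · √(24/2) - 2.576
z_β = 0.93 · 3.464 - 2.576
z_β = 0.646

Power = Φ(z_β) = Φ(0.646) ≈ 0.741

Effect size d = 0.93 is large by Cohen's convention (0.2/0.5/0.8).

Threshold: power ≥ 0.80 is conventionally adequate.
Power ≈ 0.74 → the study is underpowered (power < 0.80).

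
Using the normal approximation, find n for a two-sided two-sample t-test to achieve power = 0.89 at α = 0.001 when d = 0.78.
n = 68 per group

Sample size formula (two-sample t-test, normal approximation):
n = 2 · ((z_{α/2} + z_β) / d)²

z_{α/2} = 3.291 (for α = 0.001, two-sided)
z_β = 1.227 (for power = 0.89)
d = 0.78

n = 2 · ((3.291 + 1.227) / 0.78)²
n = 2 · (5.792)²
n ≈ 67.09
Round up to the next whole number: n = 68 per group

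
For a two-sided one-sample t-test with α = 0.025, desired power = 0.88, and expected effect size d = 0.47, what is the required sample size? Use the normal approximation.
n = 53

Sample size formula (one-sample t-test, normal approximation):
n = ((z_{α/2} + z_β) / d)²

z_{α/2} = 2.241 (for α = 0.025, two-sided)
z_β = 1.175 (for power = 0.88)
d = 0.47

n = ((2.241 + 1.175) / 0.47)²
n = (7.268)²
n ≈ 52.82
Round up to the next whole number: n = 53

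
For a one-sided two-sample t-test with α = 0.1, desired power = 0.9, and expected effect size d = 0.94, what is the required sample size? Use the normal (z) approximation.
n = 15 per group

Sample size formula (two-sample t-test, normal approximation):
n = 2 · ((z_α + z_β) / d)²

z_α = 1.282 (for α = 0.1, one-sided)
z_β = 1.282 (for power = 0.9)
d = 0.94

n = 2 · ((1.282 + 1.282) / 0.94)²
n = 2 · (2.728)²
n ≈ 14.88
Round up to the next whole number: n = 15 per group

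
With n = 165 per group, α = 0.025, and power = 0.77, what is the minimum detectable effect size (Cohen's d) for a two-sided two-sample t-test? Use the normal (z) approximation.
d ≈ 0.33

Minimum detectable effect (two-sample t-test, normal approximation):
d = (z_{α/2} + z_β) / √(n/2)
d = (2.241 + 0.739) / √(165/2)
d = 2.980 / 9.083
d ≈ 0.33

By Cohen's convention (0.2 small / 0.5 medium / 0.8 large): small effect.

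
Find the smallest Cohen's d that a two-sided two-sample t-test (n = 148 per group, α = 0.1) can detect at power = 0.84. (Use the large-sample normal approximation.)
d ≈ 0.31

Minimum detectable effect (two-sample t-test, normal approximation):
d = (z_{α/2} + z_β) / √(n/2)
d = (1.645 + 0.994) / √(148/2)
d = 2.639 / 8.602
d ≈ 0.31

By Cohen's convention (0.2 small / 0.5 medium / 0.8 large): small effect.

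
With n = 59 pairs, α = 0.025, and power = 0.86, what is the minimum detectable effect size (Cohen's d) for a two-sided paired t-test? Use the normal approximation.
d ≈ 0.43

Minimum detectable effect (paired t-test, normal approximation):
d = (z_{α/2} + z_β) / √n
d = (2.241 + 1.080) / √59
d = 3.322 / 7.681
d ≈ 0.43

By Cohen's convention (0.2 small / 0.5 medium / 0.8 large): small effect.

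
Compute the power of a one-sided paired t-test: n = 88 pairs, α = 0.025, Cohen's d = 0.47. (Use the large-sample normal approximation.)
Power ≈ 0.99

Power calculation (paired t-test, normal approximation):
z_β = d · √n - z_α
z_β = 0.47 · √88 - 1.960
z_β = 0.47 · 9.381 - 1.960
z_β = 2.449

Power = Φ(z_β) = Φ(2.449) ≈ 0.993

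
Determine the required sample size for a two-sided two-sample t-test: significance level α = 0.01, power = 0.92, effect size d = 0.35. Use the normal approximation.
n = 259 per group

Sample size formula (two-sample t-test, normal approximation):
n = 2 · ((z_{α/2} + z_β) / d)²

z_{α/2} = 2.576 (for α = 0.01, two-sided)
z_β = 1.405 (for power = 0.92)
d = 0.35

n = 2 · ((2.576 + 1.405) / 0.35)²
n = 2 · (11.374)²
n ≈ 258.74
Round up to the next whole number: n = 259 per group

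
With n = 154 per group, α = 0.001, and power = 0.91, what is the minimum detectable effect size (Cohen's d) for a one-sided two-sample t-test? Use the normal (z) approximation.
d ≈ 0.50

Minimum detectable effect (two-sample t-test, normal approximation):
d = (z_α + z_β) / √(n/2)
d = (3.090 + 1.341) / √(154/2)
d = 4.431 / 8.775
d ≈ 0.50

By Cohen's convention (0.2 small / 0.5 medium / 0.8 large): medium effect.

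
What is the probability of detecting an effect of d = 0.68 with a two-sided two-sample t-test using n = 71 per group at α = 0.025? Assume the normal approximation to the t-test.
Power ≈ 0.96

Power calculation (two-sample t-test, normal approximation):
z_β = d · √(n/2) - z_{α/2}
z_β = 0.68 · √(71/2) - 2.241
z_β = 0.68 · 5.958 - 2.241
z_β = 1.810

Power = Φ(z_β) = Φ(1.810) ≈ 0.965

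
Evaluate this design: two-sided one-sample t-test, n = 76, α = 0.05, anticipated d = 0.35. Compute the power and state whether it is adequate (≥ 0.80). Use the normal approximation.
Power ≈ 0.86; the study is adequately powered (power ≥ 0.80)

Power calculation (one-sample t-test, normal approximation):
z_β = d · √n - z_{α/2}
z_β = 0.35 · √76 - 1.960
z_β = 0.35 · 8.718 - 1.960
z_β = 1.091

Power = Φ(z_β) = Φ(1.091) ≈ 0.862

Effect size d = 0.35 is small by Cohen's convention (0.2/0.5/0.8).

Threshold: power ≥ 0.80 is conventionally adequate.
Power ≈ 0.86 → the study is adequately powered (power ≥ 0.80).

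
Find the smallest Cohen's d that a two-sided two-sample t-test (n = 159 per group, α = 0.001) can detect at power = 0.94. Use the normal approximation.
d ≈ 0.54

Minimum detectable effect (two-sample t-test, normal approximation):
d = (z_{α/2} + z_β) / √(n/2)
d = (3.291 + 1.555) / √(159/2)
d = 4.845 / 8.916
d ≈ 0.54

By Cohen's convention (0.2 small / 0.5 medium / 0.8 large): medium effect.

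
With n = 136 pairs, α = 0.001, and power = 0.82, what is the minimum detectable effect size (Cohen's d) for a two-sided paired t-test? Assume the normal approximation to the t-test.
d ≈ 0.36

Minimum detectable effect (paired t-test, normal approximation):
d = (z_{α/2} + z_β) / √n
d = (3.291 + 0.915) / √136
d = 4.206 / 11.662
d ≈ 0.36

By Cohen's convention (0.2 small / 0.5 medium / 0.8 large): small effect.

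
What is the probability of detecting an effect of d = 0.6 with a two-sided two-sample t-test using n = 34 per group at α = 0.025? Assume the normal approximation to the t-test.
Power ≈ 0.59

Power calculation (two-sample t-test, normal approximation):
z_β = d · √(n/2) - z_{α/2}
z_β = 0.6 · √(34/2) - 2.241
z_β = 0.6 · 4.123 - 2.241
z_β = 0.232

Power = Φ(z_β) = Φ(0.232) ≈ 0.592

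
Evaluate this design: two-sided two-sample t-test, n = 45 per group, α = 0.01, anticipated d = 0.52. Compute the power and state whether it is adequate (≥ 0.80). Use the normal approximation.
Power ≈ 0.46; the study is underpowered (power < 0.80)

Power calculation (two-sample t-test, normal approximation):
z_β = d · √(n/2) - z_{α/2}
z_β = 0.52 · √(45/2) - 2.576
z_β = 0.52 · 4.743 - 2.576
z_β = -0.109

Power = Φ(z_β) = Φ(-0.109) ≈ 0.457

Effect size d = 0.52 is medium by Cohen's convention (0.2/0.5/0.8).

Threshold: power ≥ 0.80 is conventionally adequate.
Power ≈ 0.46 → the study is underpowered (power < 0.80).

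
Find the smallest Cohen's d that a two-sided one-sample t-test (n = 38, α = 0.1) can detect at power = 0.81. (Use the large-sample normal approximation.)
d ≈ 0.41

Minimum detectable effect (one-sample t-test, normal approximation):
d = (z_{α/2} + z_β) / √n
d = (1.645 + 0.878) / √38
d = 2.523 / 6.164
d ≈ 0.41

By Cohen's convention (0.2 small / 0.5 medium / 0.8 large): small effect.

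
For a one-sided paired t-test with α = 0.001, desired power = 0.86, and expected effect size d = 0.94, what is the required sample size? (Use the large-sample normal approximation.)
n = 20 pairs

Sample size formula (paired t-test, normal approximation):
n = ((z_α + z_β) / d)²

z_α = 3.090 (for α = 0.001, one-sided)
z_β = 1.080 (for power = 0.86)
d = 0.94

n = ((3.090 + 1.080) / 0.94)²
n = (4.436)²
n ≈ 19.68
Round up to the next whole number: n = 20 pairs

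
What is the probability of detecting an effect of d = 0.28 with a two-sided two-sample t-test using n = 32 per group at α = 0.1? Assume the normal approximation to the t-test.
Power ≈ 0.30

Power calculation (two-sample t-test, normal approximation):
z_β = d · √(n/2) - z_{α/2}
z_β = 0.28 · √(32/2) - 1.645
z_β = 0.28 · 4.000 - 1.645
z_β = -0.525

Power = Φ(z_β) = Φ(-0.525) ≈ 0.300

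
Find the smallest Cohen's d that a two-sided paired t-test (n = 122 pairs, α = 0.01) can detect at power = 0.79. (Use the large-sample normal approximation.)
d ≈ 0.31

Minimum detectable effect (paired t-test, normal approximation):
d = (z_{α/2} + z_β) / √n
d = (2.576 + 0.806) / √122
d = 3.382 / 11.045
d ≈ 0.31

By Cohen's convention (0.2 small / 0.5 medium / 0.8 large): small effect.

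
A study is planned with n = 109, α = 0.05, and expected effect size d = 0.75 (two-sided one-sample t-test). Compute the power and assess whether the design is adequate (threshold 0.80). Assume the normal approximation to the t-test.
Power ≈ 1.00; the study is adequately powered (power ≥ 0.80)

Power calculation (one-sample t-test, normal approximation):
z_β = d · √n - z_{α/2}
z_β = 0.75 · √109 - 1.960
z_β = 0.75 · 10.440 - 1.960
z_β = 5.870

Power = Φ(z_β) = Φ(5.870) ≈ 1.000

Effect size d = 0.75 is medium by Cohen's convention (0.2/0.5/0.8).

Threshold: power ≥ 0.80 is conventionally adequate.
Power ≈ 1.00 → the study is adequately powered (power ≥ 0.80).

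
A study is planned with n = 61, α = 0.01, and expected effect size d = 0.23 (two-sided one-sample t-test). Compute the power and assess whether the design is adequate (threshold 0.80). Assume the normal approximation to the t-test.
Power ≈ 0.22; the study is underpowered (power < 0.80)

Power calculation (one-sample t-test, normal approximation):
z_β = d · √n - z_{α/2}
z_β = 0.23 · √61 - 2.576
z_β = 0.23 · 7.810 - 2.576
z_β = -0.779

Power = Φ(z_β) = Φ(-0.779) ≈ 0.218

Effect size d = 0.23 is small by Cohen's convention (0.2/0.5/0.8).

Threshold: power ≥ 0.80 is conventionally adequate.
Power ≈ 0.22 → the study is underpowered (power < 0.80).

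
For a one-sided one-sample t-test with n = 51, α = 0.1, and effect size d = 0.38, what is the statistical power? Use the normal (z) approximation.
Power ≈ 0.92

Power calculation (one-sample t-test, normal approximation):
z_β = d · √n - z_α
z_β = 0.38 · √51 - 1.282
z_β = 0.38 · 7.141 - 1.282
z_β = 1.432

Power = Φ(z_β) = Φ(1.432) ≈ 0.924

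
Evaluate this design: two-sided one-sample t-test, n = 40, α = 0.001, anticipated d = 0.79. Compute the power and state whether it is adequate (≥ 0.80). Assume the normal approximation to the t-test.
Power ≈ 0.96; the study is adequately powered (power ≥ 0.80)

Power calculation (one-sample t-test, normal approximation):
z_β = d · √n - z_{α/2}
z_β = 0.79 · √40 - 3.291
z_β = 0.79 · 6.325 - 3.291
z_β = 1.706

Power = Φ(z_β) = Φ(1.706) ≈ 0.956

Effect size d = 0.79 is medium by Cohen's convention (0.2/0.5/0.8).

Threshold: power ≥ 0.80 is conventionally adequate.
Power ≈ 0.96 → the study is adequately powered (power ≥ 0.80).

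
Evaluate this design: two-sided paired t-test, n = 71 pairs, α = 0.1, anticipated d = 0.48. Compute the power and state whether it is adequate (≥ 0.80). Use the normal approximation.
Power ≈ 0.99; the study is adequately powered (power ≥ 0.80)

Power calculation (paired t-test, normal approximation):
z_β = d · √n - z_{α/2}
z_β = 0.48 · √71 - 1.645
z_β = 0.48 · 8.426 - 1.645
z_β = 2.400

Power = Φ(z_β) = Φ(2.400) ≈ 0.992

Effect size d = 0.48 is small by Cohen's convention (0.2/0.5/0.8).

Threshold: power ≥ 0.80 is conventionally adequate.
Power ≈ 0.99 → the study is adequately powered (power ≥ 0.80).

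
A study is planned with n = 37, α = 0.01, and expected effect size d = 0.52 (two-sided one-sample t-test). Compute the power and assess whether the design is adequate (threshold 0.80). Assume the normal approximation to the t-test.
Power ≈ 0.72; the study is underpowered (power < 0.80)

Power calculation (one-sample t-test, normal approximation):
z_β = d · √n - z_{α/2}
z_β = 0.52 · √37 - 2.576
z_β = 0.52 · 6.083 - 2.576
z_β = 0.587

Power = Φ(z_β) = Φ(0.587) ≈ 0.721

Effect size d = 0.52 is medium by Cohen's convention (0.2/0.5/0.8).

Threshold: power ≥ 0.80 is conventionally adequate.
Power ≈ 0.72 → the study is underpowered (power < 0.80).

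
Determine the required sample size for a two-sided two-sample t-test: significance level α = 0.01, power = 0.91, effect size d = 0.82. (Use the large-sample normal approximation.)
n = 46 per group

Sample size formula (two-sample t-test, normal approximation):
n = 2 · ((z_{α/2} + z_β) / d)²

z_{α/2} = 2.576 (for α = 0.01, two-sided)
z_β = 1.341 (for power = 0.91)
d = 0.82

n = 2 · ((2.576 + 1.341) / 0.82)²
n = 2 · (4.777)²
n ≈ 45.64
Round up to the next whole number: n = 46 per group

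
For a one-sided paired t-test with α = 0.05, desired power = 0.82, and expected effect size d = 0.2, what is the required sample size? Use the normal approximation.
n = 164 pairs

Sample size formula (paired t-test, normal approximation):
n = ((z_α + z_β) / d)²

z_α = 1.645 (for α = 0.05, one-sided)
z_β = 0.915 (for power = 0.82)
d = 0.2

n = ((1.645 + 0.915) / 0.2)²
n = (12.800)²
n ≈ 163.84
Round up to the next whole number: n = 164 pairs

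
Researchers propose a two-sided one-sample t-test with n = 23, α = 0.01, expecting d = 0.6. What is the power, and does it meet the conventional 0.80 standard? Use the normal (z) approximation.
Power ≈ 0.62; the study is underpowered (power < 0.80)

Power calculation (one-sample t-test, normal approximation):
z_β = d · √n - z_{α/2}
z_β = 0.6 · √23 - 2.576
z_β = 0.6 · 4.796 - 2.576
z_β = 0.302

Power = Φ(z_β) = Φ(0.302) ≈ 0.619

Effect size d = 0.6 is medium by Cohen's convention (0.2/0.5/0.8).

Threshold: power ≥ 0.80 is conventionally adequate.
Power ≈ 0.62 → the study is underpowered (power < 0.80).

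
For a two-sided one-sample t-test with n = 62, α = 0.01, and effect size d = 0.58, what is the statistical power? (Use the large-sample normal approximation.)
Power ≈ 0.98

Power calculation (one-sample t-test, normal approximation):
z_β = d · √n - z_{α/2}
z_β = 0.58 · √62 - 2.576
z_β = 0.58 · 7.874 - 2.576
z_β = 1.991

Power = Φ(z_β) = Φ(1.991) ≈ 0.977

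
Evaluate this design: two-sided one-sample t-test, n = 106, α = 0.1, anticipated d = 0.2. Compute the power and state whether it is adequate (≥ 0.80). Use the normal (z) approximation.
Power ≈ 0.66; the study is underpowered (power < 0.80)

Power calculation (one-sample t-test, normal approximation):
z_β = d · √n - z_{α/2}
z_β = 0.2 · √106 - 1.645
z_β = 0.2 · 10.296 - 1.645
z_β = 0.414

Power = Φ(z_β) = Φ(0.414) ≈ 0.661

Effect size d = 0.2 is small by Cohen's convention (0.2/0.5/0.8).

Threshold: power ≥ 0.80 is conventionally adequate.
Power ≈ 0.66 → the study is underpowered (power < 0.80).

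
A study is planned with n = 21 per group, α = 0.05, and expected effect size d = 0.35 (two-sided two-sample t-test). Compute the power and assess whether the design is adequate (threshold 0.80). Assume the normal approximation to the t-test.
Power ≈ 0.20; the study is underpowered (power < 0.80)

Power calculation (two-sample t-test, normal approximation):
z_β = d · √(n/2) - z_{α/2}
z_β = 0.35 · √(21/2) - 1.960
z_β = 0.35 · 3.240 - 1.960
z_β = -0.826

Power = Φ(z_β) = Φ(-0.826) ≈ 0.204

Effect size d = 0.35 is small by Cohen's convention (0.2/0.5/0.8).

Threshold: power ≥ 0.80 is conventionally adequate.
Power ≈ 0.20 → the study is underpowered (power < 0.80).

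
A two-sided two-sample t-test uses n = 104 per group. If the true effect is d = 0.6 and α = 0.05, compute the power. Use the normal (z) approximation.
Power ≈ 0.99

Power calculation (two-sample t-test, normal approximation):
z_β = d · √(n/2) - z_{α/2}
z_β = 0.6 · √(104/2) - 1.960
z_β = 0.6 · 7.211 - 1.960
z_β = 2.367

Power = Φ(z_β) = Φ(2.367) ≈ 0.991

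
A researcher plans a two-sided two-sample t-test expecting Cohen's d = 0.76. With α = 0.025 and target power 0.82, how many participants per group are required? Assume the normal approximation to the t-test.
n = 35 per group

Sample size formula (two-sample t-test, normal approximation):
n = 2 · ((z_{α/2} + z_β) / d)²

z_{α/2} = 2.241 (for α = 0.025, two-sided)
z_β = 0.915 (for power = 0.82)
d = 0.76

n = 2 · ((2.241 + 0.915) / 0.76)²
n = 2 · (4.153)²
n ≈ 34.49
Round up to the next whole number: n = 35 per group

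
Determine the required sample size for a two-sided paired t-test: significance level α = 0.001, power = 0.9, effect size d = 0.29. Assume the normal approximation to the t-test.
n = 249 pairs

Sample size formula (paired t-test, normal approximation):
n = ((z_{α/2} + z_β) / d)²

z_{α/2} = 3.291 (for α = 0.001, two-sided)
z_β = 1.282 (for power = 0.9)
d = 0.29

n = ((3.291 + 1.282) / 0.29)²
n = (15.769)²
n ≈ 248.66
Round up to the next whole number: n = 249 pairs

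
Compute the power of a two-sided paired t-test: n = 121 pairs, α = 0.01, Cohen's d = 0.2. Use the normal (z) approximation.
Power ≈ 0.35

Power calculation (paired t-test, normal approximation):
z_β = d · √n - z_{α/2}
z_β = 0.2 · √121 - 2.576
z_β = 0.2 · 11.000 - 2.576
z_β = -0.376

Power = Φ(z_β) = Φ(-0.376) ≈ 0.354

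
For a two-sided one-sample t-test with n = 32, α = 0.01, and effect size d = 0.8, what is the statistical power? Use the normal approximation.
Power ≈ 0.97

Power calculation (one-sample t-test, normal approximation):
z_β = d · √n - z_{α/2}
z_β = 0.8 · √32 - 2.576
z_β = 0.8 · 5.657 - 2.576
z_β = 1.950

Power = Φ(z_β) = Φ(1.950) ≈ 0.974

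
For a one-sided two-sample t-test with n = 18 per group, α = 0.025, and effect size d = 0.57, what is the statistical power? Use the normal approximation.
Power ≈ 0.40

Power calculation (two-sample t-test, normal approximation):
z_β = d · √(n/2) - z_α
z_β = 0.57 · √(18/2) - 1.960
z_β = 0.57 · 3.000 - 1.960
z_β = -0.250

Power = Φ(z_β) = Φ(-0.250) ≈ 0.401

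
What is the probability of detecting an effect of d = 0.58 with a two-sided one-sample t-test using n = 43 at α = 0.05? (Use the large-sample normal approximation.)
Power ≈ 0.97

Power calculation (one-sample t-test, normal approximation):
z_β = d · √n - z_{α/2}
z_β = 0.58 · √43 - 1.960
z_β = 0.58 · 6.557 - 1.960
z_β = 1.843

Power = Φ(z_β) = Φ(1.843) ≈ 0.967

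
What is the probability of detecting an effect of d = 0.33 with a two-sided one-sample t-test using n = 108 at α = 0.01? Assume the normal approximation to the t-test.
Power ≈ 0.80

Power calculation (one-sample t-test, normal approximation):
z_β = d · √n - z_{α/2}
z_β = 0.33 · √108 - 2.576
z_β = 0.33 · 10.392 - 2.576
z_β = 0.854

Power = Φ(z_β) = Φ(0.854) ≈ 0.803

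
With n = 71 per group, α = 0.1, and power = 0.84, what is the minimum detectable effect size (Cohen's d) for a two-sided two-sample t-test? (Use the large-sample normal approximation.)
d ≈ 0.44

Minimum detectable effect (two-sample t-test, normal approximation):
d = (z_{α/2} + z_β) / √(n/2)
d = (1.645 + 0.994) / √(71/2)
d = 2.639 / 5.958
d ≈ 0.44

By Cohen's convention (0.2 small / 0.5 medium / 0.8 large): small effect.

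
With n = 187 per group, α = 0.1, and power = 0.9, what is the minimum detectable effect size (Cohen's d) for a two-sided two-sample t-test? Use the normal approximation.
d ≈ 0.30

Minimum detectable effect (two-sample t-test, normal approximation):
d = (z_{α/2} + z_β) / √(n/2)
d = (1.645 + 1.282) / √(187/2)
d = 2.926 / 9.670
d ≈ 0.30

By Cohen's convention (0.2 small / 0.5 medium / 0.8 large): small effect.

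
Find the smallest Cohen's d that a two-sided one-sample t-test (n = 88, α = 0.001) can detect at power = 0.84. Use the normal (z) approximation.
d ≈ 0.46

Minimum detectable effect (one-sample t-test, normal approximation):
d = (z_{α/2} + z_β) / √n
d = (3.291 + 0.994) / √88
d = 4.285 / 9.381
d ≈ 0.46

By Cohen's convention (0.2 small / 0.5 medium / 0.8 large): small effect.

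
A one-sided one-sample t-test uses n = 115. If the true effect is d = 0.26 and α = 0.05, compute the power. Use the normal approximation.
Power ≈ 0.87

Power calculation (one-sample t-test, normal approximation):
z_β = d · √n - z_α
z_β = 0.26 · √115 - 1.645
z_β = 0.26 · 10.724 - 1.645
z_β = 1.143

Power = Φ(z_β) = Φ(1.143) ≈ 0.874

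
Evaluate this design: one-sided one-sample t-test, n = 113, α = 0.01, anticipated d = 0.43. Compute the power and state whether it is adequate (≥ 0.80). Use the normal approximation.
Power ≈ 0.99; the study is adequately powered (power ≥ 0.80)

Power calculation (one-sample t-test, normal approximation):
z_β = d · √n - z_α
z_β = 0.43 · √113 - 2.326
z_β = 0.43 · 10.630 - 2.326
z_β = 2.245

Power = Φ(z_β) = Φ(2.245) ≈ 0.988

Effect size d = 0.43 is small by Cohen's convention (0.2/0.5/0.8).

Threshold: power ≥ 0.80 is conventionally adequate.
Power ≈ 0.99 → the study is adequately powered (power ≥ 0.80).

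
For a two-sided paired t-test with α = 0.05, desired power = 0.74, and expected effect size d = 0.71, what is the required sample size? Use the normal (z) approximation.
n = 14 pairs

Sample size formula (paired t-test, normal approximation):
n = ((z_{α/2} + z_β) / d)²

z_{α/2} = 1.960 (for α = 0.05, two-sided)
z_β = 0.643 (for power = 0.74)
d = 0.71

n = ((1.960 + 0.643) / 0.71)²
n = (3.666)²
n ≈ 13.44
Round up to the next whole number: n = 14 pairs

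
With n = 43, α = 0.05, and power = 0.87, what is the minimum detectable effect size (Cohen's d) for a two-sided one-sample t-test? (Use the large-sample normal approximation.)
d ≈ 0.47

Minimum detectable effect (one-sample t-test, normal approximation):
d = (z_{α/2} + z_β) / √n
d = (1.960 + 1.126) / √43
d = 3.086 / 6.557
d ≈ 0.47

By Cohen's convention (0.2 small / 0.5 medium / 0.8 large): small effect.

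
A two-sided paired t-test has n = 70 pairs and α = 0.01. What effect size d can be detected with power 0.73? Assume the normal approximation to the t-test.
d ≈ 0.38

Minimum detectable effect (paired t-test, normal approximation):
d = (z_{α/2} + z_β) / √n
d = (2.576 + 0.613) / √70
d = 3.189 / 8.367
d ≈ 0.38

By Cohen's convention (0.2 small / 0.5 medium / 0.8 large): small effect.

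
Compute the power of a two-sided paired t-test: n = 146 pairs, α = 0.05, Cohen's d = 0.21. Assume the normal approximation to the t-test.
Power ≈ 0.72

Power calculation (paired t-test, normal approximation):
z_β = d · √n - z_{α/2}
z_β = 0.21 · √146 - 1.960
z_β = 0.21 · 12.083 - 1.960
z_β = 0.577

Power = Φ(z_β) = Φ(0.577) ≈ 0.718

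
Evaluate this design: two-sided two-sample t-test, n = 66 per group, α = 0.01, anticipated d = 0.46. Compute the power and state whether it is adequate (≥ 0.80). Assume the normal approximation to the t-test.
Power ≈ 0.53; the study is underpowered (power < 0.80)

Power calculation (two-sample t-test, normal approximation):
z_β = d · √(n/2) - z_{α/2}
z_β = 0.46 · √(66/2) - 2.576
z_β = 0.46 · 5.745 - 2.576
z_β = 0.067

Power = Φ(z_β) = Φ(0.067) ≈ 0.527

Effect size d = 0.46 is small by Cohen's convention (0.2/0.5/0.8).

Threshold: power ≥ 0.80 is conventionally adequate.
Power ≈ 0.53 → the study is underpowered (power < 0.80).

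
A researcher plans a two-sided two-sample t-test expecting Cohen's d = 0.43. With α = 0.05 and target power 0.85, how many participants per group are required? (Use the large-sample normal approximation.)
n = 98 per group

Sample size formula (two-sample t-test, normal approximation):
n = 2 · ((z_{α/2} + z_β) / d)²

z_{α/2} = 1.960 (for α = 0.05, two-sided)
z_β = 1.036 (for power = 0.85)
d = 0.43

n = 2 · ((1.960 + 1.036) / 0.43)²
n = 2 · (6.967)²
n ≈ 97.08
Round up to the next whole number: n = 98 per group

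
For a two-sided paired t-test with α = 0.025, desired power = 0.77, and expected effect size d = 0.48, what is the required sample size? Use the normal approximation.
n = 39 pairs

Sample size formula (paired t-test, normal approximation):
n = ((z_{α/2} + z_β) / d)²

z_{α/2} = 2.241 (for α = 0.025, two-sided)
z_β = 0.739 (for power = 0.77)
d = 0.48

n = ((2.241 + 0.739) / 0.48)²
n = (6.208)²
n ≈ 38.54
Round up to the next whole number: n = 39 pairs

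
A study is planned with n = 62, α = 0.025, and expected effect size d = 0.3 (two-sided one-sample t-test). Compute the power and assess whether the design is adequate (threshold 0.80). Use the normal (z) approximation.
Power ≈ 0.55; the study is underpowered (power < 0.80)

Power calculation (one-sample t-test, normal approximation):
z_β = d · √n - z_{α/2}
z_β = 0.3 · √62 - 2.241
z_β = 0.3 · 7.874 - 2.241
z_β = 0.121

Power = Φ(z_β) = Φ(0.121) ≈ 0.548

Effect size d = 0.3 is small by Cohen's convention (0.2/0.5/0.8).

Threshold: power ≥ 0.80 is conventionally adequate.
Power ≈ 0.55 → the study is underpowered (power < 0.80).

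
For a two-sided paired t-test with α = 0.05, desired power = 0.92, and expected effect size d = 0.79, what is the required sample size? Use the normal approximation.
n = 19 pairs

Sample size formula (paired t-test, normal approximation):
n = ((z_{α/2} + z_β) / d)²

z_{α/2} = 1.960 (for α = 0.05, two-sided)
z_β = 1.405 (for power = 0.92)
d = 0.79

n = ((1.960 + 1.405) / 0.79)²
n = (4.259)²
n ≈ 18.14
Round up to the next whole number: n = 19 pairs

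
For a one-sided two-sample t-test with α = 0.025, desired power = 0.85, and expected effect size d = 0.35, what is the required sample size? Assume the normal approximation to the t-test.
n = 147 per group

Sample size formula (two-sample t-test, normal approximation):
n = 2 · ((z_α + z_β) / d)²

z_α = 1.960 (for α = 0.025, one-sided)
z_β = 1.036 (for power = 0.85)
d = 0.35

n = 2 · ((1.960 + 1.036) / 0.35)²
n = 2 · (8.560)²
n ≈ 146.55
Round up to the next whole number: n = 147 per group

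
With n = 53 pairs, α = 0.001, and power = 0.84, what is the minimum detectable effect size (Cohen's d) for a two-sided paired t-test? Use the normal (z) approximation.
d ≈ 0.59

Minimum detectable effect (paired t-test, normal approximation):
d = (z_{α/2} + z_β) / √n
d = (3.291 + 0.994) / √53
d = 4.285 / 7.280
d ≈ 0.59

By Cohen's convention (0.2 small / 0.5 medium / 0.8 large): medium effect.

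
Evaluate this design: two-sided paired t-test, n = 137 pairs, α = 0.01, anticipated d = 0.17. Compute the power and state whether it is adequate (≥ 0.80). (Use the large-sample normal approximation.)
Power ≈ 0.28; the study is underpowered (power < 0.80)

Power calculation (paired t-test, normal approximation):
z_β = d · √n - z_{α/2}
z_β = 0.17 · √137 - 2.576
z_β = 0.17 · 11.705 - 2.576
z_β = -0.586

Power = Φ(z_β) = Φ(-0.586) ≈ 0.279

Effect size d = 0.17 is very small by Cohen's convention (0.2/0.5/0.8).

Threshold: power ≥ 0.80 is conventionally adequate.
Power ≈ 0.28 → the study is underpowered (power < 0.80).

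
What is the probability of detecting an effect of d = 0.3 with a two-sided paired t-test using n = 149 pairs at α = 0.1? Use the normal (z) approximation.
Power ≈ 0.98

Power calculation (paired t-test, normal approximation):
z_β = d · √n - z_{α/2}
z_β = 0.3 · √149 - 1.645
z_β = 0.3 · 12.207 - 1.645
z_β = 2.017

Power = Φ(z_β) = Φ(2.017) ≈ 0.978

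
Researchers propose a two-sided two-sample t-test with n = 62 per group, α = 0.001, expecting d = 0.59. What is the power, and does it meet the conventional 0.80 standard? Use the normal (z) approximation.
Power ≈ 0.50; the study is underpowered (power < 0.80)

Power calculation (two-sample t-test, normal approximation):
z_β = d · √(n/2) - z_{α/2}
z_β = 0.59 · √(62/2) - 3.291
z_β = 0.59 · 5.568 - 3.291
z_β = -0.006

Power = Φ(z_β) = Φ(-0.006) ≈ 0.498

Effect size d = 0.59 is medium by Cohen's convention (0.2/0.5/0.8).

Threshold: power ≥ 0.80 is conventionally adequate.
Power ≈ 0.50 → the study is underpowered (power < 0.80).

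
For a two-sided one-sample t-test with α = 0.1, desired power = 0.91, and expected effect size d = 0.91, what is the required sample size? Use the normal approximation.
n = 11

Sample size formula (one-sample t-test, normal approximation):
n = ((z_{α/2} + z_β) / d)²

z_{α/2} = 1.645 (for α = 0.1, two-sided)
z_β = 1.341 (for power = 0.91)
d = 0.91

n = ((1.645 + 1.341) / 0.91)²
n = (3.281)²
n ≈ 10.76
Round up to the next whole number: n = 11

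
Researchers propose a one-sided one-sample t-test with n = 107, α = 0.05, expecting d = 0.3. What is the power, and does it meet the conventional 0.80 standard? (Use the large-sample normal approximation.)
Power ≈ 0.93; the study is adequately powered (power ≥ 0.80)

Power calculation (one-sample t-test, normal approximation):
z_β = d · √n - z_α
z_β = 0.3 · √107 - 1.645
z_β = 0.3 · 10.344 - 1.645
z_β = 1.458

Power = Φ(z_β) = Φ(1.458) ≈ 0.928

Effect size d = 0.3 is small by Cohen's convention (0.2/0.5/0.8).

Threshold: power ≥ 0.80 is conventionally adequate.
Power ≈ 0.93 → the study is adequately powered (power ≥ 0.80).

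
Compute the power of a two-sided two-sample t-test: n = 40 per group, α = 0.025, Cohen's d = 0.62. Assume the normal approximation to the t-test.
Power ≈ 0.70

Power calculation (two-sample t-test, normal approximation):
z_β = d · √(n/2) - z_{α/2}
z_β = 0.62 · √(40/2) - 2.241
z_β = 0.62 · 4.472 - 2.241
z_β = 0.531

Power = Φ(z_β) = Φ(0.531) ≈ 0.702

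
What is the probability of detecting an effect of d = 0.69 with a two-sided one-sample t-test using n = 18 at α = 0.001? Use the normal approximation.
Power ≈ 0.36

Power calculation (one-sample t-test, normal approximation):
z_β = d · √n - z_{α/2}
z_β = 0.69 · √18 - 3.291
z_β = 0.69 · 4.243 - 3.291
z_β = -0.363

Power = Φ(z_β) = Φ(-0.363) ≈ 0.358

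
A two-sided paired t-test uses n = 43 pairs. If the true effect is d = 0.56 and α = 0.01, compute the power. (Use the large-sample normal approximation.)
Power ≈ 0.86

Power calculation (paired t-test, normal approximation):
z_β = d · √n - z_{α/2}
z_β = 0.56 · √43 - 2.576
z_β = 0.56 · 6.557 - 2.576
z_β = 1.096

Power = Φ(z_β) = Φ(1.096) ≈ 0.864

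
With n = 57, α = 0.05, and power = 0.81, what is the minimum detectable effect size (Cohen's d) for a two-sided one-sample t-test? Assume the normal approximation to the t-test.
d ≈ 0.38

Minimum detectable effect (one-sample t-test, normal approximation):
d = (z_{α/2} + z_β) / √n
d = (1.960 + 0.878) / √57
d = 2.838 / 7.550
d ≈ 0.38

By Cohen's convention (0.2 small / 0.5 medium / 0.8 large): small effect.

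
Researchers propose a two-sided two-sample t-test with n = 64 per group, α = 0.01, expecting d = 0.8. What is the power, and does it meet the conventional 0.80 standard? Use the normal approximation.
Power ≈ 0.97; the study is adequately powered (power ≥ 0.80)

Power calculation (two-sample t-test, normal approximation):
z_β = d · √(n/2) - z_{α/2}
z_β = 0.8 · √(64/2) - 2.576
z_β = 0.8 · 5.657 - 2.576
z_β = 1.950

Power = Φ(z_β) = Φ(1.950) ≈ 0.974

Effect size d = 0.8 is large by Cohen's convention (0.2/0.5/0.8).

Threshold: power ≥ 0.80 is conventionally adequate.
Power ≈ 0.97 → the study is adequately powered (power ≥ 0.80).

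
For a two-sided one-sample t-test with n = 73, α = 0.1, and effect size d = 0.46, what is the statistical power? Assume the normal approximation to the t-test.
Power ≈ 0.99

Power calculation (one-sample t-test, normal approximation):
z_β = d · √n - z_{α/2}
z_β = 0.46 · √73 - 1.645
z_β = 0.46 · 8.544 - 1.645
z_β = 2.285

Power = Φ(z_β) = Φ(2.285) ≈ 0.989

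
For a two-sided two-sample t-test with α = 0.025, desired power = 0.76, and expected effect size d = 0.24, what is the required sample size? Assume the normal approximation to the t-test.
n = 302 per group

Sample size formula (two-sample t-test, normal approximation):
n = 2 · ((z_{α/2} + z_β) / d)²

z_{α/2} = 2.241 (for α = 0.025, two-sided)
z_β = 0.706 (for power = 0.76)
d = 0.24

n = 2 · ((2.241 + 0.706) / 0.24)²
n = 2 · (12.279)²
n ≈ 301.55
Round up to the next whole number: n = 302 per group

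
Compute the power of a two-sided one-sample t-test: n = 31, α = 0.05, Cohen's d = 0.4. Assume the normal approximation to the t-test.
Power ≈ 0.61

Power calculation (one-sample t-test, normal approximation):
z_β = d · √n - z_{α/2}
z_β = 0.4 · √31 - 1.960
z_β = 0.4 · 5.568 - 1.960
z_β = 0.267

Power = Φ(z_β) = Φ(0.267) ≈ 0.605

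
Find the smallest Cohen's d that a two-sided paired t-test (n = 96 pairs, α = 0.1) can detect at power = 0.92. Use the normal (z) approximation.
d ≈ 0.31

Minimum detectable effect (paired t-test, normal approximation):
d = (z_{α/2} + z_β) / √n
d = (1.645 + 1.405) / √96
d = 3.050 / 9.798
d ≈ 0.31

By Cohen's convention (0.2 small / 0.5 medium / 0.8 large): small effect.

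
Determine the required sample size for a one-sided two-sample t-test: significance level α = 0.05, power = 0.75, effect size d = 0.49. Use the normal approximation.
n = 45 per group

Sample size formula (two-sample t-test, normal approximation):
n = 2 · ((z_α + z_β) / d)²

z_α = 1.645 (for α = 0.05, one-sided)
z_β = 0.674 (for power = 0.75)
d = 0.49

n = 2 · ((1.645 + 0.674) / 0.49)²
n = 2 · (4.733)²
n ≈ 44.80
Round up to the next whole number: n = 45 per group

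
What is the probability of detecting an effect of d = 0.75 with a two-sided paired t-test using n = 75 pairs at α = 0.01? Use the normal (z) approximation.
Power ≈ 1.00

Power calculation (paired t-test, normal approximation):
z_β = d · √n - z_{α/2}
z_β = 0.75 · √75 - 2.576
z_β = 0.75 · 8.660 - 2.576
z_β = 3.919

Power = Φ(z_β) = Φ(3.919) ≈ 1.000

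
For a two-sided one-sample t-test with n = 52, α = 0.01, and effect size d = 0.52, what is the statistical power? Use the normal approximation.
Power ≈ 0.88

Power calculation (one-sample t-test, normal approximation):
z_β = d · √n - z_{α/2}
z_β = 0.52 · √52 - 2.576
z_β = 0.52 · 7.211 - 2.576
z_β = 1.174

Power = Φ(z_β) = Φ(1.174) ≈ 0.880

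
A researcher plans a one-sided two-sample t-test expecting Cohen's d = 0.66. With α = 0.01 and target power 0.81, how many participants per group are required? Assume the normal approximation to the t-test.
n = 48 per group

Sample size formula (two-sample t-test, normal approximation):
n = 2 · ((z_α + z_β) / d)²

z_α = 2.326 (for α = 0.01, one-sided)
z_β = 0.878 (for power = 0.81)
d = 0.66

n = 2 · ((2.326 + 0.878) / 0.66)²
n = 2 · (4.855)²
n ≈ 47.14
Round up to the next whole number: n = 48 per group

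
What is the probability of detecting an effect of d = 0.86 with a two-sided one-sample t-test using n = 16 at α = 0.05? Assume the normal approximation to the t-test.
Power ≈ 0.93

Power calculation (one-sample t-test, normal approximation):
z_β = d · √n - z_{α/2}
z_β = 0.86 · √16 - 1.960
z_β = 0.86 · 4.000 - 1.960
z_β = 1.480

Power = Φ(z_β) = Φ(1.480) ≈ 0.931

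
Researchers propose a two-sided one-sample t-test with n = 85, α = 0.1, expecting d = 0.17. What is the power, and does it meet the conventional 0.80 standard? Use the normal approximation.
Power ≈ 0.47; the study is underpowered (power < 0.80)

Power calculation (one-sample t-test, normal approximation):
z_β = d · √n - z_{α/2}
z_β = 0.17 · √85 - 1.645
z_β = 0.17 · 9.220 - 1.645
z_β = -0.078

Power = Φ(z_β) = Φ(-0.078) ≈ 0.469

Effect size d = 0.17 is very small by Cohen's convention (0.2/0.5/0.8).

Threshold: power ≥ 0.80 is conventionally adequate.
Power ≈ 0.47 → the study is underpowered (power < 0.80).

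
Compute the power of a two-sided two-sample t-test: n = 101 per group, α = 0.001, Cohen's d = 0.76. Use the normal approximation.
Power ≈ 0.98

Power calculation (two-sample t-test, normal approximation):
z_β = d · √(n/2) - z_{α/2}
z_β = 0.76 · √(101/2) - 3.291
z_β = 0.76 · 7.106 - 3.291
z_β = 2.110

Power = Φ(z_β) = Φ(2.110) ≈ 0.983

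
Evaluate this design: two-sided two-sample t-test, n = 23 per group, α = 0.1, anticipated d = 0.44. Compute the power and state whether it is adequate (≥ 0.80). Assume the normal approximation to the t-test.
Power ≈ 0.44; the study is underpowered (power < 0.80)

Power calculation (two-sample t-test, normal approximation):
z_β = d · √(n/2) - z_{α/2}
z_β = 0.44 · √(23/2) - 1.645
z_β = 0.44 · 3.391 - 1.645
z_β = -0.153

Power = Φ(z_β) = Φ(-0.153) ≈ 0.439

Effect size d = 0.44 is small by Cohen's convention (0.2/0.5/0.8).

Threshold: power ≥ 0.80 is conventionally adequate.
Power ≈ 0.44 → the study is underpowered (power < 0.80).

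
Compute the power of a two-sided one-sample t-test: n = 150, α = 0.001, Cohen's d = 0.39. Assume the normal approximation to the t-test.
Power ≈ 0.93

Power calculation (one-sample t-test, normal approximation):
z_β = d · √n - z_{α/2}
z_β = 0.39 · √150 - 3.291
z_β = 0.39 · 12.247 - 3.291
z_β = 1.486

Power = Φ(z_β) = Φ(1.486) ≈ 0.931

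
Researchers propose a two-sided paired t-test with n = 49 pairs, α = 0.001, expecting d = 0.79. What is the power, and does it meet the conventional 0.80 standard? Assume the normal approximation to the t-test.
Power ≈ 0.99; the study is adequately powered (power ≥ 0.80)

Power calculation (paired t-test, normal approximation):
z_β = d · √n - z_{α/2}
z_β = 0.79 · √49 - 3.291
z_β = 0.79 · 7.000 - 3.291
z_β = 2.239

Power = Φ(z_β) = Φ(2.239) ≈ 0.987

Effect size d = 0.79 is medium by Cohen's convention (0.2/0.5/0.8).

Threshold: power ≥ 0.80 is conventionally adequate.
Power ≈ 0.99 → the study is adequately powered (power ≥ 0.80).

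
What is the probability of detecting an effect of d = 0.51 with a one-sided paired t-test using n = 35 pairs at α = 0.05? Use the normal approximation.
Power ≈ 0.92

Power calculation (paired t-test, normal approximation):
z_β = d · √n - z_α
z_β = 0.51 · √35 - 1.645
z_β = 0.51 · 5.916 - 1.645
z_β = 1.372

Power = Φ(z_β) = Φ(1.372) ≈ 0.915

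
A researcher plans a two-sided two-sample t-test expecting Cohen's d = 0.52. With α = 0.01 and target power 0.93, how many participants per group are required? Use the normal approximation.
n = 122 per group

Sample size formula (two-sample t-test, normal approximation):
n = 2 · ((z_{α/2} + z_β) / d)²

z_{α/2} = 2.576 (for α = 0.01, two-sided)
z_β = 1.476 (for power = 0.93)
d = 0.52

n = 2 · ((2.576 + 1.476) / 0.52)²
n = 2 · (7.792)²
n ≈ 121.43
Round up to the next whole number: n = 122 per group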